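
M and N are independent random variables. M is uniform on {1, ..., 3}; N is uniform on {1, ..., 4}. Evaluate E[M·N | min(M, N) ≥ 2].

15/2

P(min(M, N) ≥ 2) = 1/2.
Summing MN·P(x,y) over outcomes with min(M, N) ≥ 2 gives 15/4.
E[M·N | min(M, N) ≥ 2] = (15/4) / (1/2) = 15/2.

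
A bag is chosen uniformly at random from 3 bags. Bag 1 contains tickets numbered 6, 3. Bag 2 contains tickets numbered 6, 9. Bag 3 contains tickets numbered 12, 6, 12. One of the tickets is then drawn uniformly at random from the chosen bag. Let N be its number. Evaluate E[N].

E[N | bag 1] = (6+3)/2 = 9/2.
E[N | bag 2] = (6+9)/2 = 15/2.
E[N | bag 3] = (12+6+12)/3 = 10.
By the law of total expectation,
E[N] = (1/3)·(9/2) + (1/3)·(15/2) + (1/3)·(10) = 22/3.

22/3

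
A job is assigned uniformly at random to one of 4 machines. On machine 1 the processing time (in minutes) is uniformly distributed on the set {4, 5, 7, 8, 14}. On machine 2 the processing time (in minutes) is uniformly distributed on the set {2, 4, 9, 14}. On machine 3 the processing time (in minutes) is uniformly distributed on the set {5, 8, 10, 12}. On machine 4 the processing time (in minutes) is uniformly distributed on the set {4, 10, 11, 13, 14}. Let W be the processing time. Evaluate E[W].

17/2

E[W | machine 1] = (4+5+7+8+14)/5 = 38/5.
E[W | machine 2] = (2+4+9+14)/4 = 29/4.
E[W | machine 3] = (5+8+10+12)/4 = 35/4.
E[W | machine 4] = (4+10+11+13+14)/5 = 52/5.
E[W] = (1/4)·(38/5) + (1/4)·(29/4) + (1/4)·(35/4) + (1/4)·(52/5) = 17/2.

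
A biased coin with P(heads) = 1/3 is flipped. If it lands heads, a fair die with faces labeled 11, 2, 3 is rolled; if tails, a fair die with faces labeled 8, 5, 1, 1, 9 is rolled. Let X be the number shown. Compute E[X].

E[X | heads] = (11+2+3)/3 = 16/3.
E[X | tails] = (8+5+1+1+9)/5 = 24/5.
E[X] = (1/3)·(16/3) + (2/3)·(24/5) = 224/45.

224/45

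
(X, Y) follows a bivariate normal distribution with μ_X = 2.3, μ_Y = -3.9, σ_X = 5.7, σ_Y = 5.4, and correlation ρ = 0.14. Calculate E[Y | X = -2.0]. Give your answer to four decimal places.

-4.4703

E[Y | X=x] = μ_Y + ρ(σ_Y/σ_X)(x − μ_X) for jointly normal variables.
E[Y | X=-2.0] = -3.9 + (0.14)·(5.4/5.7)·(-2.0 − (2.3)) = -3.9 + (0.13263)·(-4.3) = -4.4703.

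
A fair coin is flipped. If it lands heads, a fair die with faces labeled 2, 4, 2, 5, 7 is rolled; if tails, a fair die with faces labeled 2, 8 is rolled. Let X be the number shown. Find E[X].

9/2

E[X | heads] = (2+4+2+5+7)/5 = 4.
E[X | tails] = (2+8)/2 = 5.
By the law of total expectation,
E[X] = (1/2)·(4) + (1/2)·(5) = 9/2.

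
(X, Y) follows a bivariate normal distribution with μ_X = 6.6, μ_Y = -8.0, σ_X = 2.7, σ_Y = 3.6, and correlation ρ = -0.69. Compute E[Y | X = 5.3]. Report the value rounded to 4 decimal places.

E[Y | X=x] = μ_Y + ρ(σ_Y/σ_X)(x − μ_X) for jointly normal variables.
E[Y | X=5.3] = -8.0 + (-0.69)·(3.6/2.7)·(5.3 − (6.6)) = -8.0 + (-0.92)·(-1.3) = -6.8040.

-6.8040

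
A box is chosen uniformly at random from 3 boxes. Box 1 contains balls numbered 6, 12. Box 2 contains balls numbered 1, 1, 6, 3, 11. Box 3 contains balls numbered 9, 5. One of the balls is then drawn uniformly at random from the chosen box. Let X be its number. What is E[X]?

34/5

E[X | box 1] = (6+12)/2 = 9.
E[X | box 2] = (1+1+6+3+11)/5 = 22/5.
E[X | box 3] = (9+5)/2 = 7.
E[X] = (1/3)·(9) + (1/3)·(22/5) + (1/3)·(7) = 34/5.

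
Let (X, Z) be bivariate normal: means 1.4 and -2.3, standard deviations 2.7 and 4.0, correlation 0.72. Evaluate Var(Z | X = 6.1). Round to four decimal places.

7.7056

For a bivariate normal, Var(Z | X=x) = σ_Z²(1 − ρ²).
Var(Z | X=6.1) = (4.0)²·(1 − (0.72)²) = 16·0.4816 = 7.7056.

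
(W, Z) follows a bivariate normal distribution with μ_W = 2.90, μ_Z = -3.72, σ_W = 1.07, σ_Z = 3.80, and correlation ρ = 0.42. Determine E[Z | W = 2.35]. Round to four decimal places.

For a bivariate normal, E[Z | W=x] = μ_Z + ρ·(σ_Z/σ_W)·(x − μ_W).
E[Z | W=2.35] = -3.72 + (0.42)·(3.80/1.07)·(2.35 − (2.90)) = -3.72 + (1.4916)·(-0.55) = -4.5404.

-4.5404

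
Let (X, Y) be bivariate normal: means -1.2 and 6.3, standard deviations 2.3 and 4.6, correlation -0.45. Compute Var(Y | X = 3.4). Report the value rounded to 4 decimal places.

16.8751

The conditional variance in a bivariate normal is σ_Y²(1 − ρ²), independent of x.
Var(Y | X=3.4) = (4.6)²·(1 − (-0.45)²) = 21.16·0.7975 = 16.8751.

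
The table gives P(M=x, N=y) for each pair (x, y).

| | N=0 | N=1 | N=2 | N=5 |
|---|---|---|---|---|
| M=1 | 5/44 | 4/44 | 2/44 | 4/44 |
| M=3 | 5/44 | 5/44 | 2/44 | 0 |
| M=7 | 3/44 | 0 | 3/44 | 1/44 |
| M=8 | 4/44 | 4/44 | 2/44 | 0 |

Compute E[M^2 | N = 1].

P(N = 1) = 13/44.
Σ M^2·P over the event = 1·(4/44) + 9·(5/44) + 64·(4/44) = 305/44.
E[M^2 | N = 1] = (305/44) / (13/44) = 305/13.

305/13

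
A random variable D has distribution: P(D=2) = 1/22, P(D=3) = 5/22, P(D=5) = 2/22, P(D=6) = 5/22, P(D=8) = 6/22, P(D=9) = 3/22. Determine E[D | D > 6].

P(D > 6) = 9/22.
Σ over the event: 8·3/11 + 9·3/22 = 75/22.
E[D | D > 6] = (75/22) / (9/22) = 25/3.

25/3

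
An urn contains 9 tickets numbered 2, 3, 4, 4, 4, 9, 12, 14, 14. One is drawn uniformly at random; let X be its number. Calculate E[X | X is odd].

6

P(X is odd) = 2/9.
Σ over the event: 3·1/9 + 9·1/9 = 4/3.
E[X | X is odd] = (4/3) / (2/9) = 6.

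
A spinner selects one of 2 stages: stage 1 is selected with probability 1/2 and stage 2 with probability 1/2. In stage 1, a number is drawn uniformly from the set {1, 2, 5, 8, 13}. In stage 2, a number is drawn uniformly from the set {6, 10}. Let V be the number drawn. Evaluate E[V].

E[V | stage 1] = (1+2+5+8+13)/5 = 29/5.
E[V | stage 2] = (6+10)/2 = 8.
By the law of total expectation,
E[V] = (1/2)·(29/5) + (1/2)·(8) = 69/10.

69/10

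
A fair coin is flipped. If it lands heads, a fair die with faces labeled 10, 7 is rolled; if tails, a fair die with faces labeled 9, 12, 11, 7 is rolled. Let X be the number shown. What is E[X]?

E[X | heads] = (10+7)/2 = 17/2.
E[X | tails] = (9+12+11+7)/4 = 39/4.
E[X] = (1/2)·(17/2) + (1/2)·(39/4) = 73/8.

73/8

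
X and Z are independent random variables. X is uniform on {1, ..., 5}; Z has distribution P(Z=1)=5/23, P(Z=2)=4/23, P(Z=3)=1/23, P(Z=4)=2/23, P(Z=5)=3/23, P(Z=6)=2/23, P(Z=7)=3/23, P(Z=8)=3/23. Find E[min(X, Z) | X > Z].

P(X > Z) = 36/115.
Summing min(X,Z)·P(x,y) over outcomes with X > Z gives 58/115.
E[min(X, Z) | X > Z] = (58/115) / (36/115) = 29/18.

29/18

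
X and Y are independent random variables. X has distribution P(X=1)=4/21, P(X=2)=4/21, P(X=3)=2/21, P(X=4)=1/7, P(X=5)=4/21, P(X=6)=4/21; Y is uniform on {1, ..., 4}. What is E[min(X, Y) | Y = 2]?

38/21

P(Y = 2) = 1/4.
Summing min(X,Y)·P(x,y) over outcomes with Y = 2 gives 19/42.
E[min(X, Y) | Y = 2] = (19/42) / (1/4) = 38/21.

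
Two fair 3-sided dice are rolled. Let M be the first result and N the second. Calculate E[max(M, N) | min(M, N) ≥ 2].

Outcomes with min(M, N) ≥ 2: (2,2), (2,3), (3,2), (3,3), each with probability 1/9.
E[max(M, N) | min(M, N) ≥ 2] = (2 + 3 + 3 + 3) / 4 = 11/4.

11/4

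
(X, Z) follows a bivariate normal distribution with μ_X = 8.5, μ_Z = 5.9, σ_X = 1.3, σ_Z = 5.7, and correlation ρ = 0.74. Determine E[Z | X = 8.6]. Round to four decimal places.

6.2245

E[Z | X=x] = μ_Z + ρ(σ_Z/σ_X)(x − μ_X) for jointly normal variables.
E[Z | X=8.6] = 5.9 + (0.74)·(5.7/1.3)·(8.6 − (8.5)) = 5.9 + (3.2446)·(0.1) = 6.2245.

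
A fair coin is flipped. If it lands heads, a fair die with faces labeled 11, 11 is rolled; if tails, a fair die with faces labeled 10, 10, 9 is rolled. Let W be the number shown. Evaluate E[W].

31/3

E[W | heads] = (11+11)/2 = 11.
E[W | tails] = (10+10+9)/3 = 29/3.
E[W] = (1/2)·(11) + (1/2)·(29/3) = 31/3.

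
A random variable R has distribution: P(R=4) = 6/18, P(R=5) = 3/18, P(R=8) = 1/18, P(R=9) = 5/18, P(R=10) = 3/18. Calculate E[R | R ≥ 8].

83/9

P(R ≥ 8) = 1/2.
Σ over the event: 8·1/18 + 9·5/18 + 10·1/6 = 83/18.
E[R | R ≥ 8] = (83/18) / (1/2) = 83/9.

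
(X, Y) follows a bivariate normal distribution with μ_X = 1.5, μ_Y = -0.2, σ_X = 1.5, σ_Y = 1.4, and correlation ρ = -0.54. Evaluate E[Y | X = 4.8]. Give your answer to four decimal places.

E[Y | X=x] = μ_Y + ρ(σ_Y/σ_X)(x − μ_X) for jointly normal variables.
E[Y | X=4.8] = -0.2 + (-0.54)·(1.4/1.5)·(4.8 − (1.5)) = -0.2 + (-0.504)·(3.3) = -1.8632.

-1.8632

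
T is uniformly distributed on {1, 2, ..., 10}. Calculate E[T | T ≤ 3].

2

Given T ≤ 3, T is equally likely to be any of {1, 2, 3}.
E[T | T ≤ 3] = (1 + 2 + 3) / 3 = 2.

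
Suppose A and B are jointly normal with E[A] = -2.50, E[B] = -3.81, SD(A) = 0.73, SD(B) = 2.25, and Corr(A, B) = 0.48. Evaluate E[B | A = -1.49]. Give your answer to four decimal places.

The regression of B on A has slope ρ·σ_B/σ_A and passes through (μ_A, μ_B).
E[B | A=-1.49] = -3.81 + (0.48)·(2.25/0.73)·(-1.49 − (-2.50)) = -3.81 + (1.47945)·(1.01) = -2.3158.

-2.3158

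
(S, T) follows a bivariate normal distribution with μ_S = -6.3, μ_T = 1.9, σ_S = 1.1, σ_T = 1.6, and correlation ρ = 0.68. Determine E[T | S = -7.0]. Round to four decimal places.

1.2076

E[T | S=x] = μ_T + ρ(σ_T/σ_S)(x − μ_S) for jointly normal variables.
E[T | S=-7.0] = 1.9 + (0.68)·(1.6/1.1)·(-7.0 − (-6.3)) = 1.9 + (0.98909)·(-0.7) = 1.2076.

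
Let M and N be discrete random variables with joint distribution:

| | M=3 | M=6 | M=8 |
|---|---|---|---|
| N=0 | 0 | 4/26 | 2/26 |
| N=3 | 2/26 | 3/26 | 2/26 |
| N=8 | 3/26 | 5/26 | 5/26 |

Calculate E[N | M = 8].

46/9

P(M = 8) = 9/26.
Σ N·P over the event = 0·(2/26) + 3·(2/26) + 8·(5/26) = 23/13.
E[N | M = 8] = (23/13) / (9/26) = 46/9.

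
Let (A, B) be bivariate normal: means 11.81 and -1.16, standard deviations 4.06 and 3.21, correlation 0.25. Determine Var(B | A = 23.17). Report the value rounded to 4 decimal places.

9.6601

The conditional variance in a bivariate normal is σ_B²(1 − ρ²), independent of x.
Var(B | A=23.17) = (3.21)²·(1 − (0.25)²) = 10.3041·0.9375 = 9.6601.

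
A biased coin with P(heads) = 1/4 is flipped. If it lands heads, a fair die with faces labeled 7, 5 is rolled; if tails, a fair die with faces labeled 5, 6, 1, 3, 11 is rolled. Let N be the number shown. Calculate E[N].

27/5

E[N | heads] = (7+5)/2 = 6.
E[N | tails] = (5+6+1+3+11)/5 = 26/5.
By the law of total expectation,
E[N] = (1/4)·(6) + (3/4)·(26/5) = 27/5.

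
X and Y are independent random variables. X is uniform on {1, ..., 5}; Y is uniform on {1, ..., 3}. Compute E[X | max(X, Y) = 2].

5/3

Outcomes with max(X, Y) = 2: (1,2), (2,1), (2,2), each with probability 1/15.
E[X | max(X, Y) = 2] = (1 + 2 + 2) / 3 = 5/3.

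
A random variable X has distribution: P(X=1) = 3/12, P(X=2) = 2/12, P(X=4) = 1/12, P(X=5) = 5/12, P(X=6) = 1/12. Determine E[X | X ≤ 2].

7/5

P(X ≤ 2) = 5/12.
Σ over the event: 1·1/4 + 2·1/6 = 7/12.
E[X | X ≤ 2] = (7/12) / (5/12) = 7/5.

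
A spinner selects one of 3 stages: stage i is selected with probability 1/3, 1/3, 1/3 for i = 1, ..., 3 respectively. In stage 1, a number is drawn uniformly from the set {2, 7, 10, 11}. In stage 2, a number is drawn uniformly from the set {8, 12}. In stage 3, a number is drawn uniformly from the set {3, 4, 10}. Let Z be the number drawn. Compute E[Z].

139/18

E[Z | stage 1] = (2+7+10+11)/4 = 15/2.
E[Z | stage 2] = (8+12)/2 = 10.
E[Z | stage 3] = (3+4+10)/3 = 17/3.
E[Z] = (1/3)·(15/2) + (1/3)·(10) + (1/3)·(17/3) = 139/18.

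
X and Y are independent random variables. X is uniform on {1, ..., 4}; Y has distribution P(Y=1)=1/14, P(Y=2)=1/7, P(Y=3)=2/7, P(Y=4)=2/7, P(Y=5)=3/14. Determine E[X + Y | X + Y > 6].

160/21

P(X + Y > 6) = 3/8.
Summing (X+Y)·P(x,y) over outcomes with X + Y > 6 gives 20/7.
E[X + Y | X + Y > 6] = (20/7) / (3/8) = 160/21.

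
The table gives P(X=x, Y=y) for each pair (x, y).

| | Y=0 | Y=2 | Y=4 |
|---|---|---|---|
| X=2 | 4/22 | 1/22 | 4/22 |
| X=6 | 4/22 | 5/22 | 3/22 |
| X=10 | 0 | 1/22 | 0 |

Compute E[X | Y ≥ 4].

26/7

P(Y ≥ 4) = 7/22.
Σ X·P over the event = 2·(4/22) + 6·(3/22) = 13/11.
E[X | Y ≥ 4] = (13/11) / (7/22) = 26/7.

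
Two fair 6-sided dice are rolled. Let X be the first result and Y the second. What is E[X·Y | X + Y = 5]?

Outcomes with X + Y = 5: (1,4), (2,3), (3,2), (4,1), each with probability 1/36.
E[X·Y | X + Y = 5] = (4 + 6 + 6 + 4) / 4 = 5.

5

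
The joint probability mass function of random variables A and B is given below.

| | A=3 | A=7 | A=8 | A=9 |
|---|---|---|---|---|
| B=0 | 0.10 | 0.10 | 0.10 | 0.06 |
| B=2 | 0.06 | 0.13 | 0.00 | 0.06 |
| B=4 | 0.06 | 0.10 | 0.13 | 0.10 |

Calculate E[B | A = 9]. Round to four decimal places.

2.3636

P(A = 9) = 0.22.
Σ B·P over the event = 0·(0.06) + 2·(0.06) + 4·(0.10) = 0.52.
E[B | A = 9] = (0.52) / (0.22) = 2.3636.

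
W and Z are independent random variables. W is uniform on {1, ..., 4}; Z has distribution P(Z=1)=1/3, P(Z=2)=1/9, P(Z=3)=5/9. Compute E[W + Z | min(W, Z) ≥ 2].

35/6

P(min(W, Z) ≥ 2) = 1/2.
Summing (W+Z)·P(x,y) over outcomes with min(W, Z) ≥ 2 gives 35/12.
E[W + Z | min(W, Z) ≥ 2] = (35/12) / (1/2) = 35/6.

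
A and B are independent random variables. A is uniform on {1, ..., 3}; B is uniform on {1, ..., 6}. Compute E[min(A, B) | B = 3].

P(B = 3) = 1/6.
Summing min(A,B)·P(x,y) over outcomes with B = 3 gives 1/3.
E[min(A, B) | B = 3] = (1/3) / (1/6) = 2.

2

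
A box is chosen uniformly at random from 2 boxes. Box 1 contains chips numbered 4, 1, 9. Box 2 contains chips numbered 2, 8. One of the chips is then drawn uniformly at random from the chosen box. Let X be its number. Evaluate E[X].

29/6

E[X | box 1] = (4+1+9)/3 = 14/3.
E[X | box 2] = (2+8)/2 = 5.
E[X] = (1/2)·(14/3) + (1/2)·(5) = 29/6.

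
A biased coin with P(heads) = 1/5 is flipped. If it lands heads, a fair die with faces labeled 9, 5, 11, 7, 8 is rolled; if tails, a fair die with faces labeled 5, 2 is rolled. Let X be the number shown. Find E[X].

E[X | heads] = (9+5+11+7+8)/5 = 8.
E[X | tails] = (5+2)/2 = 7/2.
By the law of total expectation,
E[X] = (1/5)·(8) + (4/5)·(7/2) = 22/5.

22/5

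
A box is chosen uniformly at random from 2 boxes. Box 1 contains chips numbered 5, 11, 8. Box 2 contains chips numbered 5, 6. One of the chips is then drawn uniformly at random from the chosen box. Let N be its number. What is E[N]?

27/4

E[N | box 1] = (5+11+8)/3 = 8.
E[N | box 2] = (5+6)/2 = 11/2.
By the law of total expectation,
E[N] = (1/2)·(8) + (1/2)·(11/2) = 27/4.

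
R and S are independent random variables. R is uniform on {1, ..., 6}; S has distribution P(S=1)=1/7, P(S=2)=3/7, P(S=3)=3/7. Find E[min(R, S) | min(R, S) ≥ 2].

12/5

P(min(R, S) ≥ 2) = 5/7.
Summing min(R,S)·P(x,y) over outcomes with min(R, S) ≥ 2 gives 12/7.
E[min(R, S) | min(R, S) ≥ 2] = (12/7) / (5/7) = 12/5.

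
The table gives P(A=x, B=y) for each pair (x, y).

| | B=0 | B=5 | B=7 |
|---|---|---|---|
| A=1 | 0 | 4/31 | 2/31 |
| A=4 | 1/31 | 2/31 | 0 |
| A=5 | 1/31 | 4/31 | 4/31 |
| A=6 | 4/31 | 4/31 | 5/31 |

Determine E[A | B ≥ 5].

108/25

P(B ≥ 5) = 25/31.
Σ A·P over the event = 1·(4/31) + 1·(2/31) + 4·(2/31) + 5·(4/31) + 5·(4/31) + 6·(4/31) + 6·(5/31) = 108/31.
E[A | B ≥ 5] = (108/31) / (25/31) = 108/25.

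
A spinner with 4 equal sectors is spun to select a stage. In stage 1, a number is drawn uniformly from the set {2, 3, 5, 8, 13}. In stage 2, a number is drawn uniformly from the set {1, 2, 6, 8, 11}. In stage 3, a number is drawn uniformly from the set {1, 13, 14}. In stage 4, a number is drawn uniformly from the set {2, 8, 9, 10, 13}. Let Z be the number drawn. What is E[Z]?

E[Z | stage 1] = (2+3+5+8+13)/5 = 31/5.
E[Z | stage 2] = (1+2+6+8+11)/5 = 28/5.
E[Z | stage 3] = (1+13+14)/3 = 28/3.
E[Z | stage 4] = (2+8+9+10+13)/5 = 42/5.
By the law of total expectation,
E[Z] = (1/4)·(31/5) + (1/4)·(28/5) + (1/4)·(28/3) + (1/4)·(42/5) = 443/60.

443/60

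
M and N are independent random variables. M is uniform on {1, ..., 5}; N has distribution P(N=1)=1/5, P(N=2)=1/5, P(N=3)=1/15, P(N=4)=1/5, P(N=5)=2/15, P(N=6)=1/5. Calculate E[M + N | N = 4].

P(N = 4) = 1/5.
Summing (M+N)·P(x,y) over outcomes with N = 4 gives 7/5.
E[M + N | N = 4] = (7/5) / (1/5) = 7.

7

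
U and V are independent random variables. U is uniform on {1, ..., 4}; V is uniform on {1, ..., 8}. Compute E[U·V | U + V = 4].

10/3

Outcomes with U + V = 4: (1,3), (2,2), (3,1), each with probability 1/32.
E[U·V | U + V = 4] = (3 + 4 + 3) / 3 = 10/3.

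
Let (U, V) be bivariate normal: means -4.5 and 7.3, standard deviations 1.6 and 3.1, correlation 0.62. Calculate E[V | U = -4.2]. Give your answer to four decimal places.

The regression of V on U has slope ρ·σ_V/σ_U and passes through (μ_U, μ_V).
E[V | U=-4.2] = 7.3 + (0.62)·(3.1/1.6)·(-4.2 − (-4.5)) = 7.3 + (1.2012)·(0.3) = 7.6604.

7.6604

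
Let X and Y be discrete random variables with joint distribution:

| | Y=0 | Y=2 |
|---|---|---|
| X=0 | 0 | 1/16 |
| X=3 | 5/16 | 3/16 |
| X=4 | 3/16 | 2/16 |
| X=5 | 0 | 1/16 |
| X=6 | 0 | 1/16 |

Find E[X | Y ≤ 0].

P(Y ≤ 0) = 1/2.
Σ X·P over the event = 3·(5/16) + 4·(3/16) = 27/16.
E[X | Y ≤ 0] = (27/16) / (1/2) = 27/8.

27/8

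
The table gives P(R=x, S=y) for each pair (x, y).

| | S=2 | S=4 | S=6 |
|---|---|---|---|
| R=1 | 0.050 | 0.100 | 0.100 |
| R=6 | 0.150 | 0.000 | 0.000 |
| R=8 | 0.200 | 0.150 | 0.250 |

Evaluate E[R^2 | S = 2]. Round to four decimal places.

45.6250

P(S = 2) = 0.400.
Summing R^2·P(R=x,S=y) over the conditioning event gives 18.250.
E[R^2 | S = 2] = (18.250) / (0.400) = 45.6250.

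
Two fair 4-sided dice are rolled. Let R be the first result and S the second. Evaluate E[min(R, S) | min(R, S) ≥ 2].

23/9

P(min(R, S) ≥ 2) = 9/16.
Summing min(R,S)·P(x,y) over outcomes with min(R, S) ≥ 2 gives 23/16.
E[min(R, S) | min(R, S) ≥ 2] = (23/16) / (9/16) = 23/9.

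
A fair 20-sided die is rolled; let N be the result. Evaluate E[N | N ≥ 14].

Given N ≥ 14, N is equally likely to be any of {14, 15, 16, 17, 18, 19, 20}.
E[N | N ≥ 14] = (14 + 15 + 16 + 17 + 18 + 19 + 20) / 7 = 17.

17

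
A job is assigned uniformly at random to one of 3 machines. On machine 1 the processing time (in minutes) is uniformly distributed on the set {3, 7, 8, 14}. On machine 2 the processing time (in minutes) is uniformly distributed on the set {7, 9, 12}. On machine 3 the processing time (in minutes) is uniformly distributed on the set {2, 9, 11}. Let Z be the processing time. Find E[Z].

E[Z | machine 1] = (3+7+8+14)/4 = 8.
E[Z | machine 2] = (7+9+12)/3 = 28/3.
E[Z | machine 3] = (2+9+11)/3 = 22/3.
By the law of total expectation,
E[Z] = (1/3)·(8) + (1/3)·(28/3) + (1/3)·(22/3) = 74/9.

74/9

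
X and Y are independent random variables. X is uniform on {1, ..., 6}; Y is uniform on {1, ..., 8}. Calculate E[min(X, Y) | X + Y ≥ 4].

P(X + Y ≥ 4) = 15/16.
Summing min(X,Y)·P(x,y) over outcomes with X + Y ≥ 4 gives 65/24.
E[min(X, Y) | X + Y ≥ 4] = (65/24) / (15/16) = 26/9.

26/9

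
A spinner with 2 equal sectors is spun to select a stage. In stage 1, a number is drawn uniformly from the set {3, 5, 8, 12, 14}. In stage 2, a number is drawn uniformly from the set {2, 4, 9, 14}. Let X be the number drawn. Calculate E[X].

313/40

E[X | stage 1] = (3+5+8+12+14)/5 = 42/5.
E[X | stage 2] = (2+4+9+14)/4 = 29/4.
E[X] = (1/2)·(42/5) + (1/2)·(29/4) = 313/40.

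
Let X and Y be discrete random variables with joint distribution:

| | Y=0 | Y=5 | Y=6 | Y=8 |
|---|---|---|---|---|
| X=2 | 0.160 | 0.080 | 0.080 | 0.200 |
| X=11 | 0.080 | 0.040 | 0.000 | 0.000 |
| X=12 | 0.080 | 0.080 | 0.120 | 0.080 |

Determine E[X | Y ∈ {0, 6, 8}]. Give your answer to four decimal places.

6.4000

P(Y ∈ {0, 6, 8}) = 0.800.
Σ X·P over the event = 2·(0.160) + 2·(0.080) + 2·(0.200) + 11·(0.080) + 12·(0.080) + 12·(0.120) + 12·(0.080) = 5.120.
E[X | Y ∈ {0, 6, 8}] = (5.120) / (0.800) = 6.4000.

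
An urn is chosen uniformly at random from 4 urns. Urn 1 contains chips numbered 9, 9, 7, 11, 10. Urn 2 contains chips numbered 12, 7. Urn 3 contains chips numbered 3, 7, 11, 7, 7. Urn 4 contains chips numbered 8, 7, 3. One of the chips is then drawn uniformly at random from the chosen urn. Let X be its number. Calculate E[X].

E[X | urn 1] = (9+9+7+11+10)/5 = 46/5.
E[X | urn 2] = (12+7)/2 = 19/2.
E[X | urn 3] = (3+7+11+7+7)/5 = 7.
E[X | urn 4] = (8+7+3)/3 = 6.
E[X] = (1/4)·(46/5) + (1/4)·(19/2) + (1/4)·(7) + (1/4)·(6) = 317/40.

317/40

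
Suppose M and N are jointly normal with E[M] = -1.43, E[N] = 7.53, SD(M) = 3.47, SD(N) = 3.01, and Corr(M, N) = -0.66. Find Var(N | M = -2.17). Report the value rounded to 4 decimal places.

5.1135

Var(N | M=x) = (1 − ρ²)·σ_N².
Var(N | M=-2.17) = (3.01)²·(1 − (-0.66)²) = 9.0601·0.5644 = 5.1135.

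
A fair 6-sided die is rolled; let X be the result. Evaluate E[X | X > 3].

5

Given X > 3, X is equally likely to be any of {4, 5, 6}.
E[X | X > 3] = (4 + 5 + 6) / 3 = 5.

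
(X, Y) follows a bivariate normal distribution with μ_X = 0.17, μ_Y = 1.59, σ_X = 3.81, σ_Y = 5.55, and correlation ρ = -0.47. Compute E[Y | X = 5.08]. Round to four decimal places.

-1.7716

E[Y | X=x] = μ_Y + ρ(σ_Y/σ_X)(x − μ_X) for jointly normal variables.
E[Y | X=5.08] = 1.59 + (-0.47)·(5.55/3.81)·(5.08 − (0.17)) = 1.59 + (-0.68465)·(4.91) = -1.7716.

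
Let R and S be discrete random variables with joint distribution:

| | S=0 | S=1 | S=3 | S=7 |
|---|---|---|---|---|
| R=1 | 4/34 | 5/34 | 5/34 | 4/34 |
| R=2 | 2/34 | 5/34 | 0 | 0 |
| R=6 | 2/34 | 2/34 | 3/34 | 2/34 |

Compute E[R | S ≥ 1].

33/13

P(S ≥ 1) = 13/17.
Summing R·P(R=x,S=y) over the conditioning event gives 33/17.
E[R | S ≥ 1] = (33/17) / (13/17) = 33/13.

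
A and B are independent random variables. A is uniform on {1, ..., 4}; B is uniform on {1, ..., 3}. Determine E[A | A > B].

P(A > B) = 1/2.
Summing A·P(x,y) over outcomes with A > B gives 5/3.
E[A | A > B] = (5/3) / (1/2) = 10/3.

10/3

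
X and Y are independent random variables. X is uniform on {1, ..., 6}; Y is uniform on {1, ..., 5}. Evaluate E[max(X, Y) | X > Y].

P(X > Y) = 1/2.
Summing max(X,Y)·P(x,y) over outcomes with X > Y gives 7/3.
E[max(X, Y) | X > Y] = (7/3) / (1/2) = 14/3.

14/3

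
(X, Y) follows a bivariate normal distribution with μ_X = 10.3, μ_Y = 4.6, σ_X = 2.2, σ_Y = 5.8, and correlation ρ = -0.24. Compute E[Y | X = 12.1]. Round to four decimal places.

The regression of Y on X has slope ρ·σ_Y/σ_X and passes through (μ_X, μ_Y).
E[Y | X=12.1] = 4.6 + (-0.24)·(5.8/2.2)·(12.1 − (10.3)) = 4.6 + (-0.63273)·(1.8) = 3.4611.

3.4611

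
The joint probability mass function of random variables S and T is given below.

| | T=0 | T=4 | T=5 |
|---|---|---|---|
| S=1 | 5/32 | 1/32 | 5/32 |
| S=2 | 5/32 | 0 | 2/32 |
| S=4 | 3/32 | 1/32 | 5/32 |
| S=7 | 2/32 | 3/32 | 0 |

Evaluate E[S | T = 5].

29/12

P(T = 5) = 3/8.
Σ S·P over the event = 1·(5/32) + 2·(2/32) + 4·(5/32) = 29/32.
E[S | T = 5] = (29/32) / (3/8) = 29/12.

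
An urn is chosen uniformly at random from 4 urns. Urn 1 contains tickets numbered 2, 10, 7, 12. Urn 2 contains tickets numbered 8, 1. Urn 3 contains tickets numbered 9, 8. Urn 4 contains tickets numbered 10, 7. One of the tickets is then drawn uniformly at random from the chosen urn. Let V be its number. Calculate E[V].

E[V | urn 1] = (2+10+7+12)/4 = 31/4.
E[V | urn 2] = (8+1)/2 = 9/2.
E[V | urn 3] = (9+8)/2 = 17/2.
E[V | urn 4] = (10+7)/2 = 17/2.
By the law of total expectation,
E[V] = (1/4)·(31/4) + (1/4)·(9/2) + (1/4)·(17/2) + (1/4)·(17/2) = 117/16.

117/16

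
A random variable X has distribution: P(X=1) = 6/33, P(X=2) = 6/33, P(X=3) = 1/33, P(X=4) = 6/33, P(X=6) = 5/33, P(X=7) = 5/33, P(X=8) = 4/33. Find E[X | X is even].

P(X is even) = 7/11.
Σ over the event: 2·2/11 + 4·2/11 + 6·5/33 + 8·4/33 = 98/33.
E[X | X is even] = (98/33) / (7/11) = 14/3.

14/3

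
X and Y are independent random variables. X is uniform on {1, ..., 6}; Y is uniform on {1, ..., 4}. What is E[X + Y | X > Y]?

47/7

P(X > Y) = 7/12.
Summing (X+Y)·P(x,y) over outcomes with X > Y gives 47/12.
E[X + Y | X > Y] = (47/12) / (7/12) = 47/7.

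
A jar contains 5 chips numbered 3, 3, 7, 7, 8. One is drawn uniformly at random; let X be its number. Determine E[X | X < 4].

3

P(X < 4) = 2/5.
Σ over the event: 3·2/5 = 6/5.
E[X | X < 4] = (6/5) / (2/5) = 3.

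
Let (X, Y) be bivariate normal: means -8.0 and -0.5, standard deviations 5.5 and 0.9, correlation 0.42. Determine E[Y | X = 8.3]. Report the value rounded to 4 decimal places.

0.6203

The regression of Y on X has slope ρ·σ_Y/σ_X and passes through (μ_X, μ_Y).
E[Y | X=8.3] = -0.5 + (0.42)·(0.9/5.5)·(8.3 − (-8.0)) = -0.5 + (0.068727)·(16.3) = 0.6203.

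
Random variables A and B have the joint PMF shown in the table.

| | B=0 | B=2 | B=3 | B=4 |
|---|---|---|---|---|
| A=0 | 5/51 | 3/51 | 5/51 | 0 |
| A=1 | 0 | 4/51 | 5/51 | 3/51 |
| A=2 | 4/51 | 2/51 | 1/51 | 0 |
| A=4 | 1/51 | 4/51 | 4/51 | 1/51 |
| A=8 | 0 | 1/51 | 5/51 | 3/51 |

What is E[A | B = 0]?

P(B = 0) = 10/51.
Σ A·P over the event = 0·(5/51) + 2·(4/51) + 4·(1/51) = 4/17.
E[A | B = 0] = (4/17) / (10/51) = 6/5.

6/5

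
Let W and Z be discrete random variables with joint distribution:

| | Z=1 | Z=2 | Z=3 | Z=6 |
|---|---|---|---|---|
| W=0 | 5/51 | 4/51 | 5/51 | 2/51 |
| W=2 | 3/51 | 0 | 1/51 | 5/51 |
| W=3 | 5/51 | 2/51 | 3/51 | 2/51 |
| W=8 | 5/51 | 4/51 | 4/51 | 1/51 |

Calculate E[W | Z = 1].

61/18

P(Z = 1) = 6/17.
Σ W·P over the event = 0·(5/51) + 2·(3/51) + 3·(5/51) + 8·(5/51) = 61/51.
E[W | Z = 1] = (61/51) / (6/17) = 61/18.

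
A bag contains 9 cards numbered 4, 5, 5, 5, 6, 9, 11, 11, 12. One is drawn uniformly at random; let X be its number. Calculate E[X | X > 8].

P(X > 8) = 4/9.
Σ over the event: 9·1/9 + 11·2/9 + 12·1/9 = 43/9.
E[X | X > 8] = (43/9) / (4/9) = 43/4.

43/4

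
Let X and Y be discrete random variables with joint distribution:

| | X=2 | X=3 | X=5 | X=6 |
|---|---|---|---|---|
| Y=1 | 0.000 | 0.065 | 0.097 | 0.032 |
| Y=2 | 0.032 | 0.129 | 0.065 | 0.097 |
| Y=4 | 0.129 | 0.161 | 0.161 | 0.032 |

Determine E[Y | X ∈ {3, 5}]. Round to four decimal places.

2.7109

P(X ∈ {3, 5}) = 0.678.
Σ Y·P over the event = 1·(0.065) + 2·(0.129) + 4·(0.161) + 1·(0.097) + 2·(0.065) + 4·(0.161) = 1.838.
E[Y | X ∈ {3, 5}] = (1.838) / (0.678) = 2.7109.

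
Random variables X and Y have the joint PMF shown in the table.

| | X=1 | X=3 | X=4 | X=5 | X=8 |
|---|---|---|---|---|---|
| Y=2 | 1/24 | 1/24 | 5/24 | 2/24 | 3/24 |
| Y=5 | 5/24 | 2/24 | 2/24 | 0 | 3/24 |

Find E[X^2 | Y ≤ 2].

83/3

P(Y ≤ 2) = 1/2.
Σ X^2·P over the event = 1·(1/24) + 9·(1/24) + 16·(5/24) + 25·(2/24) + 64·(3/24) = 83/6.
E[X^2 | Y ≤ 2] = (83/6) / (1/2) = 83/3.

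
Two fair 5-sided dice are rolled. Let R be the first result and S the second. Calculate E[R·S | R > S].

Outcomes with R > S: (2,1), (3,1), (3,2), (4,1), (4,2), (4,3), (5,1), (5,2), (5,3), (5,4), each with probability 1/25.
E[R·S | R > S] = (2 + 3 + 6 + 4 + 8 + 12 + 5 + 10 + 15 + 20) / 10 = 17/2.

17/2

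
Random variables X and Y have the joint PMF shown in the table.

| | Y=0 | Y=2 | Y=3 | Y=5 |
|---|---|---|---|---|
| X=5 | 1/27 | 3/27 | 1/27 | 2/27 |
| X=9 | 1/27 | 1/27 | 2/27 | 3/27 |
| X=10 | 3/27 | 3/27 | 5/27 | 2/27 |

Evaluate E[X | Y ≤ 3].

P(Y ≤ 3) = 20/27.
Summing X·P(X=x,Y=y) over the conditioning event gives 19/3.
E[X | Y ≤ 3] = (19/3) / (20/27) = 171/20.

171/20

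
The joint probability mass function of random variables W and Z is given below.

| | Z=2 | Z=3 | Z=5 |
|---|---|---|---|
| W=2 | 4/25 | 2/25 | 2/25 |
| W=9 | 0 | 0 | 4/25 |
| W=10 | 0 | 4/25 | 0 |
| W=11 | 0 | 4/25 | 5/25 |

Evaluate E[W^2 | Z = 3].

P(Z = 3) = 2/5.
Summing W^2·P(W=x,Z=y) over the conditioning event gives 892/25.
E[W^2 | Z = 3] = (892/25) / (2/5) = 446/5.

446/5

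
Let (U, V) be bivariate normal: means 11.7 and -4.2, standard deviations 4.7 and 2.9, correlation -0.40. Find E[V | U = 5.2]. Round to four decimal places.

For a bivariate normal, E[V | U=x] = μ_V + ρ·(σ_V/σ_U)·(x − μ_U).
E[V | U=5.2] = -4.2 + (-0.40)·(2.9/4.7)·(5.2 − (11.7)) = -4.2 + (-0.24681)·(-6.5) = -2.5957.

-2.5957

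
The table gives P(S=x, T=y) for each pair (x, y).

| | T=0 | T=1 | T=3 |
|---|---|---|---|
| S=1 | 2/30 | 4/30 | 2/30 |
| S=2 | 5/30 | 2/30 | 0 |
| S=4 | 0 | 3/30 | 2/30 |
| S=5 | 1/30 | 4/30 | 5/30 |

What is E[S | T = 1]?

P(T = 1) = 13/30.
Σ S·P over the event = 1·(4/30) + 2·(2/30) + 4·(3/30) + 5·(4/30) = 4/3.
E[S | T = 1] = (4/3) / (13/30) = 40/13.

40/13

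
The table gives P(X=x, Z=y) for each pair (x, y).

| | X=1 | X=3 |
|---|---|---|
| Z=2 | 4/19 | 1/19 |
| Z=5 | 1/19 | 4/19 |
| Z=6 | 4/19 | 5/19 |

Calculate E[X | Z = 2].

7/5

P(Z = 2) = 5/19.
Summing X·P(X=x,Z=y) over the conditioning event gives 7/19.
E[X | Z = 2] = (7/19) / (5/19) = 7/5.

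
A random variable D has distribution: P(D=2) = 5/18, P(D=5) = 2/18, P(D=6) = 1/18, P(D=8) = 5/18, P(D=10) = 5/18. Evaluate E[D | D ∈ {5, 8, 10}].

P(D ∈ {5, 8, 10}) = 2/3.
Σ over the event: 5·1/9 + 8·5/18 + 10·5/18 = 50/9.
E[D | D ∈ {5, 8, 10}] = (50/9) / (2/3) = 25/3.

25/3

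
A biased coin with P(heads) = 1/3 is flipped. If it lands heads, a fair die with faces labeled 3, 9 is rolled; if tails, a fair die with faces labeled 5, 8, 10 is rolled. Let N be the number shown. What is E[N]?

E[N | heads] = (3+9)/2 = 6.
E[N | tails] = (5+8+10)/3 = 23/3.
By the law of total expectation,
E[N] = (1/3)·(6) + (2/3)·(23/3) = 64/9.

64/9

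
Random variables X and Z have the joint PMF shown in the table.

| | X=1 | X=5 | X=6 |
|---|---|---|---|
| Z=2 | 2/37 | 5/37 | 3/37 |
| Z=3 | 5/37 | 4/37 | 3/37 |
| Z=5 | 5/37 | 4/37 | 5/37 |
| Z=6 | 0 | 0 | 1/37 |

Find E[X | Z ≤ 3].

P(Z ≤ 3) = 22/37.
Σ X·P over the event = 1·(2/37) + 1·(5/37) + 5·(5/37) + 5·(4/37) + 6·(3/37) + 6·(3/37) = 88/37.
E[X | Z ≤ 3] = (88/37) / (22/37) = 4.

4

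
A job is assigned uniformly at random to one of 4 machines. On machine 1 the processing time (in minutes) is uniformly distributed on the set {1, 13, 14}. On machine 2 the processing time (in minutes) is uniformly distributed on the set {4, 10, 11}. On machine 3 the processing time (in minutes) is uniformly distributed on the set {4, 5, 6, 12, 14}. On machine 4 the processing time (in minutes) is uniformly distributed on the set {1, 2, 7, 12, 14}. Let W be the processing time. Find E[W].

E[W | machine 1] = (1+13+14)/3 = 28/3.
E[W | machine 2] = (4+10+11)/3 = 25/3.
E[W | machine 3] = (4+5+6+12+14)/5 = 41/5.
E[W | machine 4] = (1+2+7+12+14)/5 = 36/5.
By the law of total expectation,
E[W] = (1/4)·(28/3) + (1/4)·(25/3) + (1/4)·(41/5) + (1/4)·(36/5) = 124/15.

124/15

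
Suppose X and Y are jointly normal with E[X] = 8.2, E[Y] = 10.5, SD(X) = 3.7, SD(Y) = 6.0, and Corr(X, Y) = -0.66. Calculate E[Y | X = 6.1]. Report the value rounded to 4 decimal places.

12.7476

E[Y | X=x] = μ_Y + ρ(σ_Y/σ_X)(x − μ_X) for jointly normal variables.
E[Y | X=6.1] = 10.5 + (-0.66)·(6.0/3.7)·(6.1 − (8.2)) = 10.5 + (-1.0703)·(-2.1) = 12.7476.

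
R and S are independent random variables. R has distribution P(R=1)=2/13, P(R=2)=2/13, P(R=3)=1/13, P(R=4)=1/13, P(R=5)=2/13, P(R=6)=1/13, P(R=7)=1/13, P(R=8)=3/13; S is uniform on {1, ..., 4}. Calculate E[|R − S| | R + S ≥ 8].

33/8

P(R + S ≥ 8) = 6/13.
Summing |R−S|·P(x,y) over outcomes with R + S ≥ 8 gives 99/52.
E[|R − S| | R + S ≥ 8] = (99/52) / (6/13) = 33/8.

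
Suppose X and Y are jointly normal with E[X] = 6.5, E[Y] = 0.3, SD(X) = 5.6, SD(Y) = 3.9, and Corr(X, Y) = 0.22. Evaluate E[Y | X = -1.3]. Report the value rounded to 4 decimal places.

The regression of Y on X has slope ρ·σ_Y/σ_X and passes through (μ_X, μ_Y).
E[Y | X=-1.3] = 0.3 + (0.22)·(3.9/5.6)·(-1.3 − (6.5)) = 0.3 + (0.153214)·(-7.8) = -0.8951.

-0.8951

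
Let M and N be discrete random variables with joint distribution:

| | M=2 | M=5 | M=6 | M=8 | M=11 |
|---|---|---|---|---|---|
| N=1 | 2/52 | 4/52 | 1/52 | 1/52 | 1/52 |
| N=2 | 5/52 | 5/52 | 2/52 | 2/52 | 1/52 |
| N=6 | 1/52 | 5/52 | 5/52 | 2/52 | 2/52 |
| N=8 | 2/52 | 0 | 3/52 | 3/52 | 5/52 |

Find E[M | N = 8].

P(N = 8) = 1/4.
Σ M·P over the event = 2·(2/52) + 6·(3/52) + 8·(3/52) + 11·(5/52) = 101/52.
E[M | N = 8] = (101/52) / (1/4) = 101/13.

101/13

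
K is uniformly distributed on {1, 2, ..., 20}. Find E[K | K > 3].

P(K > 3) = 17/20.
E[K | K > 3] = (51/5) / (17/20) = 12.

12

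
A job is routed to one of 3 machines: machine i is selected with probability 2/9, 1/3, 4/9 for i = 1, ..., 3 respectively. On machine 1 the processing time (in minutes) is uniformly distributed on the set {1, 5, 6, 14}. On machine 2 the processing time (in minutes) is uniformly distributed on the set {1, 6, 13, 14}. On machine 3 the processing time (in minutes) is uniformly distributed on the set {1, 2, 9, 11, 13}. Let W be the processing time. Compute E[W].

673/90

E[W | machine 1] = (1+5+6+14)/4 = 13/2.
E[W | machine 2] = (1+6+13+14)/4 = 17/2.
E[W | machine 3] = (1+2+9+11+13)/5 = 36/5.
E[W] = (2/9)·(13/2) + (1/3)·(17/2) + (4/9)·(36/5) = 673/90.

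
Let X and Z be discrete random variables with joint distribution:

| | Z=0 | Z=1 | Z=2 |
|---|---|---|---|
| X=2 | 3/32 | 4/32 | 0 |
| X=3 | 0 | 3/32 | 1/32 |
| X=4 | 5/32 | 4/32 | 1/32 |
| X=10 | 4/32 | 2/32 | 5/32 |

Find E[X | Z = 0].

P(Z = 0) = 3/8.
Σ X·P over the event = 2·(3/32) + 4·(5/32) + 10·(4/32) = 33/16.
E[X | Z = 0] = (33/16) / (3/8) = 11/2.

11/2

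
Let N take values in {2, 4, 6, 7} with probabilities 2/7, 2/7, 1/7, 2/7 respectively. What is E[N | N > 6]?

P(N > 6) = 2/7.
Σ over the event: 7·2/7 = 2.
E[N | N > 6] = (2) / (2/7) = 7.

7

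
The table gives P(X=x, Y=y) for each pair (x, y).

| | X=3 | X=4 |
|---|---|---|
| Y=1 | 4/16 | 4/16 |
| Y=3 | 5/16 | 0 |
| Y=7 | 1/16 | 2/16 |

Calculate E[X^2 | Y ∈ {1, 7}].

P(Y ∈ {1, 7}) = 11/16.
Σ X^2·P over the event = 9·(4/16) + 9·(1/16) + 16·(4/16) + 16·(2/16) = 141/16.
E[X^2 | Y ∈ {1, 7}] = (141/16) / (11/16) = 141/11.

141/11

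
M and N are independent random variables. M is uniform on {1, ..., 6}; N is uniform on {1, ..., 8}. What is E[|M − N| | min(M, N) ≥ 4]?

23/15

P(min(M, N) ≥ 4) = 5/16.
Summing |M−N|·P(x,y) over outcomes with min(M, N) ≥ 4 gives 23/48.
E[|M − N| | min(M, N) ≥ 4] = (23/48) / (5/16) = 23/15.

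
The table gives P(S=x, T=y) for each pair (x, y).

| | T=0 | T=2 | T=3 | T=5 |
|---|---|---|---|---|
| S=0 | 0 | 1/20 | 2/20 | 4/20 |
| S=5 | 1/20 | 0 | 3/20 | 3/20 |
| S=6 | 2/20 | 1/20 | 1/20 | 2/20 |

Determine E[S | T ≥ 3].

16/5

P(T ≥ 3) = 3/4.
Σ S·P over the event = 0·(2/20) + 0·(4/20) + 5·(3/20) + 5·(3/20) + 6·(1/20) + 6·(2/20) = 12/5.
E[S | T ≥ 3] = (12/5) / (3/4) = 16/5.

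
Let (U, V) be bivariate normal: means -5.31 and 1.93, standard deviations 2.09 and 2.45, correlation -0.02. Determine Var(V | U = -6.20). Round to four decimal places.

6.0001

Var(V | U=x) = (1 − ρ²)·σ_V².
Var(V | U=-6.20) = (2.45)²·(1 − (-0.02)²) = 6.0025·0.9996 = 6.0001.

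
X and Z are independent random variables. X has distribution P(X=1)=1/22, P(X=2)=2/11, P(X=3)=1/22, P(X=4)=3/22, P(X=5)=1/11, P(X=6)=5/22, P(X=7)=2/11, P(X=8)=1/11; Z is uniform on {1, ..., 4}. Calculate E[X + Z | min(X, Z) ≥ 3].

P(min(X, Z) ≥ 3) = 17/44.
Summing (X+Z)·P(x,y) over outcomes with min(X, Z) ≥ 3 gives 317/88.
E[X + Z | min(X, Z) ≥ 3] = (317/88) / (17/44) = 317/34.

317/34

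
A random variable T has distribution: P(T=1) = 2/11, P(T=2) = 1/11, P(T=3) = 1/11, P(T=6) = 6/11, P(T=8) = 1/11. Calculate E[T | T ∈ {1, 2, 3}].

7/4

P(T ∈ {1, 2, 3}) = 4/11.
Σ over the event: 1·2/11 + 2·1/11 + 3·1/11 = 7/11.
E[T | T ∈ {1, 2, 3}] = (7/11) / (4/11) = 7/4.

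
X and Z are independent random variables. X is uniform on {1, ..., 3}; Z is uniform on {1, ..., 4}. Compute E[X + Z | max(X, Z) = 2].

10/3

P(max(X, Z) = 2) = 1/4.
Summing (X+Z)·P(x,y) over outcomes with max(X, Z) = 2 gives 5/6.
E[X + Z | max(X, Z) = 2] = (5/6) / (1/4) = 10/3.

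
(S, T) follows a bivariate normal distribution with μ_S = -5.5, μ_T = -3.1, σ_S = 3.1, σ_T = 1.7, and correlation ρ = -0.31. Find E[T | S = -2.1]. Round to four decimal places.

The regression of T on S has slope ρ·σ_T/σ_S and passes through (μ_S, μ_T).
E[T | S=-2.1] = -3.1 + (-0.31)·(1.7/3.1)·(-2.1 − (-5.5)) = -3.1 + (-0.17)·(3.4) = -3.6780.

-3.6780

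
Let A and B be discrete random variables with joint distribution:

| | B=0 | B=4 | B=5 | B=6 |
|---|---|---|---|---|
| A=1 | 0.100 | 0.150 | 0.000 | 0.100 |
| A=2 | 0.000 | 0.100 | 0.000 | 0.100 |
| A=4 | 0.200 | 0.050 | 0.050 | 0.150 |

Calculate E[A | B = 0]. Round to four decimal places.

P(B = 0) = 0.300.
Σ A·P over the event = 1·(0.100) + 4·(0.200) = 0.900.
E[A | B = 0] = (0.900) / (0.300) = 3.0000.

3.0000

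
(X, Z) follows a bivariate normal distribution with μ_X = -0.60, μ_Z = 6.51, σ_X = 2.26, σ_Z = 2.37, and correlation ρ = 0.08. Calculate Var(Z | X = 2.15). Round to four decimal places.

5.5810

For a bivariate normal, Var(Z | X=x) = σ_Z²(1 − ρ²).
Var(Z | X=2.15) = (2.37)²·(1 − (0.08)²) = 5.6169·0.9936 = 5.5810.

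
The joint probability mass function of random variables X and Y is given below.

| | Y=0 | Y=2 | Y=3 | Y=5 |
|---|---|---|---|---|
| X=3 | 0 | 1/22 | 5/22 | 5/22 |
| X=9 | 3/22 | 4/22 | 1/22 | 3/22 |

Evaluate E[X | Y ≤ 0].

P(Y ≤ 0) = 3/22.
Σ X·P over the event = 9·(3/22) = 27/22.
E[X | Y ≤ 0] = (27/22) / (3/22) = 9.

9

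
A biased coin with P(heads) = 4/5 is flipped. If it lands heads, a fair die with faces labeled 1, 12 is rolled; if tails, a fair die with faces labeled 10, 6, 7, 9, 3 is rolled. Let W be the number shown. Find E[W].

E[W | heads] = (1+12)/2 = 13/2.
E[W | tails] = (10+6+7+9+3)/5 = 7.
E[W] = (4/5)·(13/2) + (1/5)·(7) = 33/5.

33/5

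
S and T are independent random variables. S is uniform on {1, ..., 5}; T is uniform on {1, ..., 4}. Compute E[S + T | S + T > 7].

Outcomes with S + T > 7: (4,4), (5,3), (5,4), each with probability 1/20.
E[S + T | S + T > 7] = (8 + 8 + 9) / 3 = 25/3.

25/3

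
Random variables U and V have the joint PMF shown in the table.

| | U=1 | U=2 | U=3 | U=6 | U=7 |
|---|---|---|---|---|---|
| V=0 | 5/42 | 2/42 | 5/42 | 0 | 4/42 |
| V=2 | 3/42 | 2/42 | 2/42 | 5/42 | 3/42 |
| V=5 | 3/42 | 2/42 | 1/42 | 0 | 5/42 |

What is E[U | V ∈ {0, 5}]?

97/27

P(V ∈ {0, 5}) = 9/14.
Σ U·P over the event = 1·(5/42) + 1·(3/42) + 2·(2/42) + 2·(2/42) + 3·(5/42) + 3·(1/42) + 7·(4/42) + 7·(5/42) = 97/42.
E[U | V ∈ {0, 5}] = (97/42) / (9/14) = 97/27.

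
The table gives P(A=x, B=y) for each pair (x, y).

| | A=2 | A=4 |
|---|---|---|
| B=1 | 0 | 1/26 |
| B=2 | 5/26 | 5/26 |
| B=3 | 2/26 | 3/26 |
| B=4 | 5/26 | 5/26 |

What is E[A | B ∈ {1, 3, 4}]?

P(B ∈ {1, 3, 4}) = 8/13.
Σ A·P over the event = 2·(2/26) + 2·(5/26) + 4·(1/26) + 4·(3/26) + 4·(5/26) = 25/13.
E[A | B ∈ {1, 3, 4}] = (25/13) / (8/13) = 25/8.

25/8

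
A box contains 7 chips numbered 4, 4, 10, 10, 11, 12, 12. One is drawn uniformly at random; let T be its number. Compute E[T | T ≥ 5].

P(T ≥ 5) = 5/7.
Σ over the event: 10·2/7 + 11·1/7 + 12·2/7 = 55/7.
E[T | T ≥ 5] = (55/7) / (5/7) = 11.

11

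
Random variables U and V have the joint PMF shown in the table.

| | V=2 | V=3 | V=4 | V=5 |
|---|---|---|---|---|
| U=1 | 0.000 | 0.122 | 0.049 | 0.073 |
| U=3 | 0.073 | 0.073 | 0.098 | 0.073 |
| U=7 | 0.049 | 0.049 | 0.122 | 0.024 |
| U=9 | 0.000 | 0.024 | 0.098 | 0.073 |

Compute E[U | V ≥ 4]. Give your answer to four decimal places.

5.2393

P(V ≥ 4) = 0.610.
Σ U·P over the event = 1·(0.049) + 1·(0.073) + 3·(0.098) + 3·(0.073) + 7·(0.122) + 7·(0.024) + 9·(0.098) + 9·(0.073) = 3.196.
E[U | V ≥ 4] = (3.196) / (0.610) = 5.2393.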